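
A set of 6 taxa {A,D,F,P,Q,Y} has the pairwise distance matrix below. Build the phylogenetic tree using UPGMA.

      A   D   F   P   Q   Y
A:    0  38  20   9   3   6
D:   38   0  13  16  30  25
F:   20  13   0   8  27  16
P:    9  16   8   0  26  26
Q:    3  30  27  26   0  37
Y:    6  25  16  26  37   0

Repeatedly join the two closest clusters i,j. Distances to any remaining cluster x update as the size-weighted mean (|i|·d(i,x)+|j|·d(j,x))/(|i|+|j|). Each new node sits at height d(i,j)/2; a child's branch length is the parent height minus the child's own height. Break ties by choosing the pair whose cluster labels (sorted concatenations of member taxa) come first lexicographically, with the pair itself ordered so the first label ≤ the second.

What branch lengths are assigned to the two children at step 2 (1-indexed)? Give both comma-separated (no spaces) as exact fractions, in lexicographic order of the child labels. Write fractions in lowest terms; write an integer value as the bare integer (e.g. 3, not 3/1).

4,4

step 1: merge (A,Q) at d=3; branch lengths A→3/2, Q→3/2; new cluster AQ
  updated: d(AQ,D)=34, d(AQ,F)=47/2, d(AQ,P)=35/2, d(AQ,Y)=43/2
step 2: merge (F,P) at d=8; branch lengths F→4, P→4; new cluster FP
  updated: d(AQ,FP)=41/2, d(D,FP)=29/2, d(FP,Y)=21
step 3: merge (D,FP) at d=29/2; branch lengths D→29/4, FP→13/4; new cluster DFP
  updated: d(AQ,DFP)=25, d(DFP,Y)=67/3
step 4: merge (AQ,Y) at d=43/2; branch lengths AQ→37/4, Y→43/4; new cluster AQY
  updated: d(AQY,DFP)=217/9
step 5: merge (AQY,DFP) at d=217/9; branch lengths AQY→47/36, DFP→173/36; new cluster ADFPQY
final tree: (((A:3/2,Q:3/2):37/4,Y:43/4):47/36,(D:29/4,(F:4,P:4):13/4):173/36)
total length: 857/18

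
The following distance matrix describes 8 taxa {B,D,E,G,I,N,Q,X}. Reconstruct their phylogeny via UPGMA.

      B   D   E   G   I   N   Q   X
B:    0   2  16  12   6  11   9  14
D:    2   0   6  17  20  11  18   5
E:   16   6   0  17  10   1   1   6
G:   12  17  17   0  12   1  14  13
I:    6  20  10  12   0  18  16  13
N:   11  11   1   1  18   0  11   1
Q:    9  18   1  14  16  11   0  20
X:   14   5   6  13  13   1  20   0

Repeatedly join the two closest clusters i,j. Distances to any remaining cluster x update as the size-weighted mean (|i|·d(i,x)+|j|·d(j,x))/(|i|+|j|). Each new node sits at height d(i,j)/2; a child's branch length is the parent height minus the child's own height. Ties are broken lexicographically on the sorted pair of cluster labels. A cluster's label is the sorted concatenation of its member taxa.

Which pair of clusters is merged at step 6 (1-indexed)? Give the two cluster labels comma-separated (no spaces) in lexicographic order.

BDEGNX,Q

step 1: merge (E,N) at d=1; branch lengths E→1/2, N→1/2; new cluster EN
  updated: d(B,EN)=27/2, d(D,EN)=17/2, d(EN,G)=9, d(EN,I)=14, d(EN,Q)=6, d(EN,X)=7/2
step 2: merge (B,D) at d=2; branch lengths B→1, D→1; new cluster BD
  updated: d(BD,EN)=11, d(BD,G)=29/2, d(BD,I)=13, d(BD,Q)=27/2, d(BD,X)=19/2
step 3: merge (EN,X) at d=7/2; branch lengths EN→5/4, X→7/4; new cluster ENX
  updated: d(BD,ENX)=21/2, d(ENX,G)=31/3, d(ENX,I)=41/3, d(ENX,Q)=32/3
step 4: merge (ENX,G) at d=31/3; branch lengths ENX→41/12, G→31/6; new cluster EGNX
  updated: d(BD,EGNX)=23/2, d(EGNX,I)=53/4, d(EGNX,Q)=23/2
step 5: merge (BD,EGNX) at d=23/2; branch lengths BD→19/4, EGNX→7/12; new cluster BDEGNX
  updated: d(BDEGNX,I)=79/6, d(BDEGNX,Q)=73/6
step 6: merge (BDEGNX,Q) at d=73/6; branch lengths BDEGNX→1/3, Q→73/12; new cluster BDEGNQX
  updated: d(BDEGNQX,I)=95/7
step 7: merge (BDEGNQX,I) at d=95/7; branch lengths BDEGNQX→59/84, I→95/14; new cluster BDEGINQX
final tree: ((((B:1,D:1):19/4,(((E:1/2,N:1/2):5/4,X:7/4):41/12,G:31/6):7/12):1/3,Q:73/12):59/84,I:95/14)
total length: 947/28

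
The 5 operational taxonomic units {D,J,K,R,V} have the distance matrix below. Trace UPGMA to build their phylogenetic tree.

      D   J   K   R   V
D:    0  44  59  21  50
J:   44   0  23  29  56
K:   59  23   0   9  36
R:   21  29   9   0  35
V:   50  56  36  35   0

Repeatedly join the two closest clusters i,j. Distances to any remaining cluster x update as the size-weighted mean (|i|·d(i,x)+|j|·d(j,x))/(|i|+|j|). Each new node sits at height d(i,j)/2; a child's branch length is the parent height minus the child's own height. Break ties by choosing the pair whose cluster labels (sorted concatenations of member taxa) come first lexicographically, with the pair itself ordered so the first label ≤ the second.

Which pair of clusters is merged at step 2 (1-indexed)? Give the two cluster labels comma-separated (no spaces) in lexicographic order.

1. join K+R (d=9) ⇒ KR; edges |K|=9/2, |R|=9/2
  updated: d(D,KR)=40, d(J,KR)=26, d(KR,V)=71/2
2. join J+KR (d=26) ⇒ JKR; edges |J|=13, |KR|=17/2
  updated: d(D,JKR)=124/3, d(JKR,V)=127/3
3. join D+JKR (d=124/3) ⇒ DJKR; edges |D|=62/3, |JKR|=23/3
  updated: d(DJKR,V)=177/4
4. join DJKR+V (d=177/4) ⇒ DJKRV; edges |DJKR|=35/24, |V|=177/8
final tree: ((D:62/3,(J:13,(K:9/2,R:9/2):17/2):23/3):35/24,V:177/8)
total length: 989/12

J,KR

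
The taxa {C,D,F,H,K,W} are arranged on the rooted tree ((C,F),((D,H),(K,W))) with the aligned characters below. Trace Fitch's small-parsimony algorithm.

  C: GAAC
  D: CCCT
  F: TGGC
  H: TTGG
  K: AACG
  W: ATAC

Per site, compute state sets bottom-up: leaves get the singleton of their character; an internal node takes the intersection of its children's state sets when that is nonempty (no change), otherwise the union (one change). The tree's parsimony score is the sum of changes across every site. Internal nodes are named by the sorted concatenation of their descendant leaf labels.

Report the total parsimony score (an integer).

CF@0: {G} ∪ {T} = {G,T} (union, +1)
DH@0: {C} ∪ {T} = {C,T} (union, +1)
KW@0: {A} ∩ {A} = {A} (intersection, +0)
DHKW@0: {C,T} ∪ {A} = {A,C,T} (union, +1)
CDFHKW@0: {G,T} ∩ {A,C,T} = {T} (intersection, +0)
CF@1: {A} ∪ {G} = {A,G} (union, +1)
DH@1: {C} ∪ {T} = {C,T} (union, +1)
KW@1: {A} ∪ {T} = {A,T} (union, +1)
DHKW@1: {C,T} ∩ {A,T} = {T} (intersection, +0)
CDFHKW@1: {A,G} ∪ {T} = {A,G,T} (union, +1)
CF@2: {A} ∪ {G} = {A,G} (union, +1)
DH@2: {C} ∪ {G} = {C,G} (union, +1)
KW@2: {C} ∪ {A} = {A,C} (union, +1)
DHKW@2: {C,G} ∩ {A,C} = {C} (intersection, +0)
CDFHKW@2: {A,G} ∪ {C} = {A,C,G} (union, +1)
CF@3: {C} ∩ {C} = {C} (intersection, +0)
DH@3: {T} ∪ {G} = {G,T} (union, +1)
KW@3: {G} ∪ {C} = {C,G} (union, +1)
DHKW@3: {G,T} ∩ {C,G} = {G} (intersection, +0)
CDFHKW@3: {C} ∪ {G} = {C,G} (union, +1)
per-site changes: [3, 4, 4, 3]; total = 14

14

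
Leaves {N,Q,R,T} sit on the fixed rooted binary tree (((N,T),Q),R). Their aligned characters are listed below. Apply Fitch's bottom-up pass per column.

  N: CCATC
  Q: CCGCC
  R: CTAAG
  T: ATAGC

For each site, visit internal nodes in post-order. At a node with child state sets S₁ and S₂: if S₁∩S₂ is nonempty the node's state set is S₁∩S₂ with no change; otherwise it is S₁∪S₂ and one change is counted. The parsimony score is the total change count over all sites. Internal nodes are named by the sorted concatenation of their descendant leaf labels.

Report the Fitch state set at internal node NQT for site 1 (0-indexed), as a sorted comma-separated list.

C

[col 0] NT: children N:{C}, T:{A} ∪→ {A,C}; cost 1
[col 0] NQT: children NT:{A,C}, Q:{C} ∩→ {C}; cost 0
[col 0] NQRT: children NQT:{C}, R:{C} ∩→ {C}; cost 0
[col 1] NT: children N:{C}, T:{T} ∪→ {C,T}; cost 1
[col 1] NQT: children NT:{C,T}, Q:{C} ∩→ {C}; cost 0
[col 1] NQRT: children NQT:{C}, R:{T} ∪→ {C,T}; cost 1
[col 2] NT: children N:{A}, T:{A} ∩→ {A}; cost 0
[col 2] NQT: children NT:{A}, Q:{G} ∪→ {A,G}; cost 1
[col 2] NQRT: children NQT:{A,G}, R:{A} ∩→ {A}; cost 0
[col 3] NT: children N:{T}, T:{G} ∪→ {G,T}; cost 1
[col 3] NQT: children NT:{G,T}, Q:{C} ∪→ {C,G,T}; cost 1
[col 3] NQRT: children NQT:{C,G,T}, R:{A} ∪→ {A,C,G,T}; cost 1
[col 4] NT: children N:{C}, T:{C} ∩→ {C}; cost 0
[col 4] NQT: children NT:{C}, Q:{C} ∩→ {C}; cost 0
[col 4] NQRT: children NQT:{C}, R:{G} ∪→ {C,G}; cost 1
per-site changes: [1, 2, 1, 3, 1]; total = 8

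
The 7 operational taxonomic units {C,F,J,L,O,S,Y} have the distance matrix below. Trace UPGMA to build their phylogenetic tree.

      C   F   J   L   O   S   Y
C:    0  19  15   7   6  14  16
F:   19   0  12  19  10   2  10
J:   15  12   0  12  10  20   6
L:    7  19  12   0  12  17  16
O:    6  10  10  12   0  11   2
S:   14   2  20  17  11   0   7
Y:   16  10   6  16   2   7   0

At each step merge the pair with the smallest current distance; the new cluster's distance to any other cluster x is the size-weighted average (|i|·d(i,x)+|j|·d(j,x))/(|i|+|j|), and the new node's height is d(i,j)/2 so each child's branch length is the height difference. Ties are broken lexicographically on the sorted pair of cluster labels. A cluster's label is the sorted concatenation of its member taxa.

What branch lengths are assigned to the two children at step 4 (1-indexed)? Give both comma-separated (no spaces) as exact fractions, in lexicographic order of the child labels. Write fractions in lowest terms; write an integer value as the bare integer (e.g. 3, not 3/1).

4,3

step 1: merge (F,S) at d=2; branch lengths F→1, S→1; new cluster FS
  updated: d(C,FS)=33/2, d(FS,J)=16, d(FS,L)=18, d(FS,O)=21/2, d(FS,Y)=17/2
step 2: merge (O,Y) at d=2; branch lengths O→1, Y→1; new cluster OY
  updated: d(C,OY)=11, d(FS,OY)=19/2, d(J,OY)=8, d(L,OY)=14
step 3: merge (C,L) at d=7; branch lengths C→7/2, L→7/2; new cluster CL
  updated: d(CL,FS)=69/4, d(CL,J)=27/2, d(CL,OY)=25/2
step 4: merge (J,OY) at d=8; branch lengths J→4, OY→3; new cluster JOY
  updated: d(CL,JOY)=77/6, d(FS,JOY)=35/3
step 5: merge (FS,JOY) at d=35/3; branch lengths FS→29/6, JOY→11/6; new cluster FJOSY
  updated: d(CL,FJOSY)=73/5
step 6: merge (CL,FJOSY) at d=73/5; branch lengths CL→19/5, FJOSY→22/15; new cluster CFJLOSY
final tree: ((C:7/2,L:7/2):19/5,((F:1,S:1):29/6,(J:4,(O:1,Y:1):3):11/6):22/15)
total length: 449/15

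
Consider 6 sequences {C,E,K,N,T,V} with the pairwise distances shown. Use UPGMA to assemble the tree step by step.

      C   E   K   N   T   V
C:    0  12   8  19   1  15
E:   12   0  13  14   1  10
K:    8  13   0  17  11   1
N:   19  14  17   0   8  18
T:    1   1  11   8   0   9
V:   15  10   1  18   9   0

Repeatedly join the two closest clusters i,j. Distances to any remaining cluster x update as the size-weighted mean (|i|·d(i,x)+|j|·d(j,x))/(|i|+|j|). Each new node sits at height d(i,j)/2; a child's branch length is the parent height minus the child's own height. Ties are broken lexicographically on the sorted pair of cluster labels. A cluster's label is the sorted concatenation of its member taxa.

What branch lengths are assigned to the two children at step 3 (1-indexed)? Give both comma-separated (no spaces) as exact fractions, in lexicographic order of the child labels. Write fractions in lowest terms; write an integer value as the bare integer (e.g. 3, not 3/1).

11/4,13/4

step 1: merge (C,T) at d=1; branch lengths C→1/2, T→1/2; new cluster CT
  updated: d(CT,E)=13/2, d(CT,K)=19/2, d(CT,N)=27/2, d(CT,V)=12
step 2: merge (K,V) at d=1; branch lengths K→1/2, V→1/2; new cluster KV
  updated: d(CT,KV)=43/4, d(E,KV)=23/2, d(KV,N)=35/2
step 3: merge (CT,E) at d=13/2; branch lengths CT→11/4, E→13/4; new cluster CET
  updated: d(CET,KV)=11, d(CET,N)=41/3
step 4: merge (CET,KV) at d=11; branch lengths CET→9/4, KV→5; new cluster CEKTV
  updated: d(CEKTV,N)=76/5
step 5: merge (CEKTV,N) at d=76/5; branch lengths CEKTV→21/10, N→38/5; new cluster CEKNTV
final tree: ((((C:1/2,T:1/2):11/4,E:13/4):9/4,(K:1/2,V:1/2):5):21/10,N:38/5)
total length: 499/20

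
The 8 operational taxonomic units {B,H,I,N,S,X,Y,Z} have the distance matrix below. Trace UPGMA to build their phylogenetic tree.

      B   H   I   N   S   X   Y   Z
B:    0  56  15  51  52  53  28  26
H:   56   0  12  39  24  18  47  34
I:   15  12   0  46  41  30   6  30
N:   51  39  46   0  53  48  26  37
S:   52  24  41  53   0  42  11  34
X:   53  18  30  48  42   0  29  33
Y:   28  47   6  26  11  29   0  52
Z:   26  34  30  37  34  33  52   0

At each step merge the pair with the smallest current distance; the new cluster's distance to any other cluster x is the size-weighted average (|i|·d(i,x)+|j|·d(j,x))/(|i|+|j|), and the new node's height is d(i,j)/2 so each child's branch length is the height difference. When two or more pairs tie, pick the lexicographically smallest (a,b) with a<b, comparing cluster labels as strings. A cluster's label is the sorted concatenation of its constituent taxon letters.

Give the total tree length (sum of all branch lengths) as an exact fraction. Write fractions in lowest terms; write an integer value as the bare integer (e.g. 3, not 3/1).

6565/56

step 1: merge (I,Y) at d=6; branch lengths I→3, Y→3; new cluster IY
  updated: d(B,IY)=43/2, d(H,IY)=59/2, d(IY,N)=36, d(IY,S)=26, d(IY,X)=59/2, d(IY,Z)=41
step 2: merge (H,X) at d=18; branch lengths H→9, X→9; new cluster HX
  updated: d(B,HX)=109/2, d(HX,IY)=59/2, d(HX,N)=87/2, d(HX,S)=33, d(HX,Z)=67/2
step 3: merge (B,IY) at d=43/2; branch lengths B→43/4, IY→31/4; new cluster BIY
  updated: d(BIY,HX)=227/6, d(BIY,N)=41, d(BIY,S)=104/3, d(BIY,Z)=36
step 4: merge (HX,S) at d=33; branch lengths HX→15/2, S→33/2; new cluster HSX
  updated: d(BIY,HSX)=331/9, d(HSX,N)=140/3, d(HSX,Z)=101/3
step 5: merge (HSX,Z) at d=101/3; branch lengths HSX→1/3, Z→101/6; new cluster HSXZ
  updated: d(BIY,HSXZ)=439/12, d(HSXZ,N)=177/4
step 6: merge (BIY,HSXZ) at d=439/12; branch lengths BIY→181/24, HSXZ→35/24; new cluster BHISXYZ
  updated: d(BHISXYZ,N)=300/7
step 7: merge (BHISXYZ,N) at d=300/7; branch lengths BHISXYZ→527/168, N→150/7; new cluster BHINSXYZ
final tree: (((B:43/4,(I:3,Y:3):31/4):181/24,(((H:9,X:9):15/2,S:33/2):1/3,Z:101/6):35/24):527/168,N:150/7)
total length: 6565/56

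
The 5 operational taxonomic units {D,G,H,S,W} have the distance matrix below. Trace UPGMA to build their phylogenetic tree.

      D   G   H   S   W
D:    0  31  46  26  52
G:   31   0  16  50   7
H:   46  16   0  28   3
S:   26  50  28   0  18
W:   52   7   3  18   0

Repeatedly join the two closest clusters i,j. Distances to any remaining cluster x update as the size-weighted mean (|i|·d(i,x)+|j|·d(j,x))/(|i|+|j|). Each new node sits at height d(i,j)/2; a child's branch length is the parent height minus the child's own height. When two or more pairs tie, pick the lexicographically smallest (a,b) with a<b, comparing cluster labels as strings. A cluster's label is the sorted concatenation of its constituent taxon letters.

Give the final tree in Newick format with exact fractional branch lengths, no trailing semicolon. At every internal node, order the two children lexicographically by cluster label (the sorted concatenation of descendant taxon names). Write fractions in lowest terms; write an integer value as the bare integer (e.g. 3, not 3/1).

1. join H+W (d=3) ⇒ HW; edges |H|=3/2, |W|=3/2
  updated: d(D,HW)=49, d(G,HW)=23/2, d(HW,S)=23
2. join G+HW (d=23/2) ⇒ GHW; edges |G|=23/4, |HW|=17/4
  updated: d(D,GHW)=43, d(GHW,S)=32
3. join D+S (d=26) ⇒ DS; edges |D|=13, |S|=13
  updated: d(DS,GHW)=75/2
4. join DS+GHW (d=75/2) ⇒ DGHSW; edges |DS|=23/4, |GHW|=13
final tree: ((D:13,S:13):23/4,(G:23/4,(H:3/2,W:3/2):17/4):13)
total length: 231/4

((D:13,S:13):23/4,(G:23/4,(H:3/2,W:3/2):17/4):13)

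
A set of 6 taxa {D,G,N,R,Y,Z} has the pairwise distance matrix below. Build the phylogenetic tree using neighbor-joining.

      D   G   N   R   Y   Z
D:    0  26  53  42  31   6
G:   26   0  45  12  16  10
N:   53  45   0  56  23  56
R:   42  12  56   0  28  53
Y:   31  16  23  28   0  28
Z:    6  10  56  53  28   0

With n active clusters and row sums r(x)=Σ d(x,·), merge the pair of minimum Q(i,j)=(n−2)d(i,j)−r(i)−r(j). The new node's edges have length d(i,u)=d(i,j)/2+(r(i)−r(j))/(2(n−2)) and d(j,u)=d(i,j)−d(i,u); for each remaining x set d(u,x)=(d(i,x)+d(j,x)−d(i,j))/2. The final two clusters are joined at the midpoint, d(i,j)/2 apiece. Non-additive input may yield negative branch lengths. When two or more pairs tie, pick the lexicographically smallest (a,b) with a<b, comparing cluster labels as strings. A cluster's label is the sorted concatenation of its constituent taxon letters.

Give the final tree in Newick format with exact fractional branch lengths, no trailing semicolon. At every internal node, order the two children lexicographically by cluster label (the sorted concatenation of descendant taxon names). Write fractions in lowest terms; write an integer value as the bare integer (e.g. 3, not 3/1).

1. join D+Z (d=6, Q=-287) ⇒ DZ; edges |D|=29/8, |Z|=19/8
  updated: d(DZ,G)=15, d(DZ,N)=103/2, d(DZ,R)=89/2, d(DZ,Y)=53/2
2. join N+Y (d=23, Q=-200) ⇒ NY; edges |N|=151/6, |Y|=-13/6
  updated: d(DZ,NY)=55/2, d(G,NY)=19, d(NY,R)=61/2
3. join DZ+NY (d=55/2, Q=-109) ⇒ DNYZ; edges |DZ|=65/4, |NY|=45/4
  updated: d(DNYZ,G)=13/4, d(DNYZ,R)=95/4
4. join DNYZ+G (d=13/4, Q=-39) ⇒ DGNYZ; edges |DNYZ|=15/2, |G|=-17/4
  updated: d(DGNYZ,R)=65/4
5. join DGNYZ+R (d=65/4) ⇒ DGNRYZ; edges |DGNYZ|=65/8, |R|=65/8
final tree: ((((D:29/8,Z:19/8):65/4,(N:151/6,Y:-13/6):45/4):15/2,G:-17/4):65/8,R:65/8)
total length: 76

((((D:29/8,Z:19/8):65/4,(N:151/6,Y:-13/6):45/4):15/2,G:-17/4):65/8,R:65/8)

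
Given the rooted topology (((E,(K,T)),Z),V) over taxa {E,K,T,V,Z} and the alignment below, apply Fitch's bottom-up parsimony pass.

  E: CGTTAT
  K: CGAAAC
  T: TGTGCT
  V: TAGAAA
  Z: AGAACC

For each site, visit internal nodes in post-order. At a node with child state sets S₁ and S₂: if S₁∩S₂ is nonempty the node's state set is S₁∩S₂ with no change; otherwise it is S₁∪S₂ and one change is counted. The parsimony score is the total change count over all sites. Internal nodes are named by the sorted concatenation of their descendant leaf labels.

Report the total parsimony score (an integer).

[col 0] KT: children K:{C}, T:{T} ∪→ {C,T}; cost 1
[col 0] EKT: children E:{C}, KT:{C,T} ∩→ {C}; cost 0
[col 0] EKTZ: children EKT:{C}, Z:{A} ∪→ {A,C}; cost 1
[col 0] EKTVZ: children EKTZ:{A,C}, V:{T} ∪→ {A,C,T}; cost 1
[col 1] KT: children K:{G}, T:{G} ∩→ {G}; cost 0
[col 1] EKT: children E:{G}, KT:{G} ∩→ {G}; cost 0
[col 1] EKTZ: children EKT:{G}, Z:{G} ∩→ {G}; cost 0
[col 1] EKTVZ: children EKTZ:{G}, V:{A} ∪→ {A,G}; cost 1
[col 2] KT: children K:{A}, T:{T} ∪→ {A,T}; cost 1
[col 2] EKT: children E:{T}, KT:{A,T} ∩→ {T}; cost 0
[col 2] EKTZ: children EKT:{T}, Z:{A} ∪→ {A,T}; cost 1
[col 2] EKTVZ: children EKTZ:{A,T}, V:{G} ∪→ {A,G,T}; cost 1
[col 3] KT: children K:{A}, T:{G} ∪→ {A,G}; cost 1
[col 3] EKT: children E:{T}, KT:{A,G} ∪→ {A,G,T}; cost 1
[col 3] EKTZ: children EKT:{A,G,T}, Z:{A} ∩→ {A}; cost 0
[col 3] EKTVZ: children EKTZ:{A}, V:{A} ∩→ {A}; cost 0
[col 4] KT: children K:{A}, T:{C} ∪→ {A,C}; cost 1
[col 4] EKT: children E:{A}, KT:{A,C} ∩→ {A}; cost 0
[col 4] EKTZ: children EKT:{A}, Z:{C} ∪→ {A,C}; cost 1
[col 4] EKTVZ: children EKTZ:{A,C}, V:{A} ∩→ {A}; cost 0
[col 5] KT: children K:{C}, T:{T} ∪→ {C,T}; cost 1
[col 5] EKT: children E:{T}, KT:{C,T} ∩→ {T}; cost 0
[col 5] EKTZ: children EKT:{T}, Z:{C} ∪→ {C,T}; cost 1
[col 5] EKTVZ: children EKTZ:{C,T}, V:{A} ∪→ {A,C,T}; cost 1
per-site changes: [3, 1, 3, 2, 2, 3]; total = 14

14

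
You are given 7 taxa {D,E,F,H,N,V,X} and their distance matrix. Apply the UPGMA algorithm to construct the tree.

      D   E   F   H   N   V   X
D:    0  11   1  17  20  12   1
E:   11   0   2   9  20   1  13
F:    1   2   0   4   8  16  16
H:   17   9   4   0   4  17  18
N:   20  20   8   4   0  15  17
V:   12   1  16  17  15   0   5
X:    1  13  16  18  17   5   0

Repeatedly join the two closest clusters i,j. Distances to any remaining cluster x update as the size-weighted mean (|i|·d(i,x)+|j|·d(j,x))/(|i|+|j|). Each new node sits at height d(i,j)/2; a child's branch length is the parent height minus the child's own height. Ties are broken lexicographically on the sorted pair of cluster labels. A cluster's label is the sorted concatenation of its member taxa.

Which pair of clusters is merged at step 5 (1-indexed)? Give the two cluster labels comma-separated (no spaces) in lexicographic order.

DFX,EV

step 1: merge (D,F) at d=1; branch lengths D→1/2, F→1/2; new cluster DF
  updated: d(DF,E)=13/2, d(DF,H)=21/2, d(DF,N)=14, d(DF,V)=14, d(DF,X)=17/2
step 2: merge (E,V) at d=1; branch lengths E→1/2, V→1/2; new cluster EV
  updated: d(DF,EV)=41/4, d(EV,H)=13, d(EV,N)=35/2, d(EV,X)=9
step 3: merge (H,N) at d=4; branch lengths H→2, N→2; new cluster HN
  updated: d(DF,HN)=49/4, d(EV,HN)=61/4, d(HN,X)=35/2
step 4: merge (DF,X) at d=17/2; branch lengths DF→15/4, X→17/4; new cluster DFX
  updated: d(DFX,EV)=59/6, d(DFX,HN)=14
step 5: merge (DFX,EV) at d=59/6; branch lengths DFX→2/3, EV→53/12; new cluster DEFVX
  updated: d(DEFVX,HN)=29/2
step 6: merge (DEFVX,HN) at d=29/2; branch lengths DEFVX→7/3, HN→21/4; new cluster DEFHNVX
final tree: ((((D:1/2,F:1/2):15/4,X:17/4):2/3,(E:1/2,V:1/2):53/12):7/3,(H:2,N:2):21/4)
total length: 80/3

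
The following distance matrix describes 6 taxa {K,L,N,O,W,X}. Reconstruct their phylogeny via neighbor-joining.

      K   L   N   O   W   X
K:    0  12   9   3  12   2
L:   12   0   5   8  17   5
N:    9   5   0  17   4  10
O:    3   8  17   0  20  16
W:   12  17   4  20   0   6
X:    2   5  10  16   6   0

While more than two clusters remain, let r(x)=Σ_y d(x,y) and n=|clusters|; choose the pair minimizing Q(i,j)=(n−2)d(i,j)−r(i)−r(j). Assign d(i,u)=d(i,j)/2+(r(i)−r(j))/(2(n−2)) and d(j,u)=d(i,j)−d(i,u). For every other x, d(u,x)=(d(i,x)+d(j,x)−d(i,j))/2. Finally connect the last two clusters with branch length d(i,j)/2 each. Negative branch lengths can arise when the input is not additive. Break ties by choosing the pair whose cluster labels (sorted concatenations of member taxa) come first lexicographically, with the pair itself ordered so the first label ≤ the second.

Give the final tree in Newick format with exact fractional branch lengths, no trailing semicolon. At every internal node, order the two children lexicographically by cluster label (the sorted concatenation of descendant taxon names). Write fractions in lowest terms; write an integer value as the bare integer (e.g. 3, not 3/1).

((((K:-7/4,O:19/4):43/8,L:25/8):7/8,(N:1/6,W:23/6):39/8):9/16,X:9/16)

1. join K+O (d=3, Q=-90) ⇒ KO; edges |K|=-7/4, |O|=19/4
  updated: d(KO,L)=17/2, d(KO,N)=23/2, d(KO,W)=29/2, d(KO,X)=15/2
2. join N+W (d=4, Q=-60) ⇒ NW; edges |N|=1/6, |W|=23/6
  updated: d(KO,NW)=11, d(L,NW)=9, d(NW,X)=6
3. join KO+L (d=17/2, Q=-65/2) ⇒ KLO; edges |KO|=43/8, |L|=25/8
  updated: d(KLO,NW)=23/4, d(KLO,X)=2
4. join KLO+NW (d=23/4, Q=-55/4) ⇒ KLNOW; edges |KLO|=7/8, |NW|=39/8
  updated: d(KLNOW,X)=9/8
5. join KLNOW+X (d=9/8) ⇒ KLNOWX; edges |KLNOW|=9/16, |X|=9/16
final tree: ((((K:-7/4,O:19/4):43/8,L:25/8):7/8,(N:1/6,W:23/6):39/8):9/16,X:9/16)
total length: 179/8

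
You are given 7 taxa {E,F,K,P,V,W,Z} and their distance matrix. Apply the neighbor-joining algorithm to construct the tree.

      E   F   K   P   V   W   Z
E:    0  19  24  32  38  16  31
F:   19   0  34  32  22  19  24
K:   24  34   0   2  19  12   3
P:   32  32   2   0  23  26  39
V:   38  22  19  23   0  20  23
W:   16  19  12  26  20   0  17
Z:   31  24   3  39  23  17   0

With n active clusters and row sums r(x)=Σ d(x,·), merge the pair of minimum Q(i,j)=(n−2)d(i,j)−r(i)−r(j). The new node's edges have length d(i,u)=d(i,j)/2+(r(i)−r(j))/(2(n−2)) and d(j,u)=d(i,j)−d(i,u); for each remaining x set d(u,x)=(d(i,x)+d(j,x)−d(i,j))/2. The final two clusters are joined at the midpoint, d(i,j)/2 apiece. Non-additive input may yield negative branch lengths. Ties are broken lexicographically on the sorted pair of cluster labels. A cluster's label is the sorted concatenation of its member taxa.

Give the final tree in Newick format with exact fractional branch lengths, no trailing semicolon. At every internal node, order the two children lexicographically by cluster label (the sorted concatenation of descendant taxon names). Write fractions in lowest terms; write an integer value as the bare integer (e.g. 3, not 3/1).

(((((E:91/8,F:61/8):55/12,W:41/12):61/16,Z:155/16):29/16,(K:-5,P:7):143/16):177/32,V:177/32)

step 1: merge (K,P) at d=2, Q=-238; branch lengths K→-5, P→7; new cluster KP
  updated: d(E,KP)=27, d(F,KP)=32, d(KP,V)=20, d(KP,W)=18, d(KP,Z)=20
step 2: merge (E,F) at d=19, Q=-171; branch lengths E→91/8, F→61/8; new cluster EF
  updated: d(EF,KP)=20, d(EF,V)=41/2, d(EF,W)=8, d(EF,Z)=18
step 3: merge (EF,W) at d=8, Q=-211/2; branch lengths EF→55/12, W→41/12; new cluster EFW
  updated: d(EFW,KP)=15, d(EFW,V)=65/4, d(EFW,Z)=27/2
step 4: merge (EFW,Z) at d=27/2, Q=-297/4; branch lengths EFW→61/16, Z→155/16; new cluster EFWZ
  updated: d(EFWZ,KP)=43/4, d(EFWZ,V)=103/8
step 5: merge (EFWZ,KP) at d=43/4, Q=-349/8; branch lengths EFWZ→29/16, KP→143/16; new cluster EFKPWZ
  updated: d(EFKPWZ,V)=177/16
step 6: merge (EFKPWZ,V) at d=177/16; branch lengths EFKPWZ→177/32, V→177/32; new cluster EFKPVWZ
final tree: (((((E:91/8,F:61/8):55/12,W:41/12):61/16,Z:155/16):29/16,(K:-5,P:7):143/16):177/32,V:177/32)
total length: 1029/16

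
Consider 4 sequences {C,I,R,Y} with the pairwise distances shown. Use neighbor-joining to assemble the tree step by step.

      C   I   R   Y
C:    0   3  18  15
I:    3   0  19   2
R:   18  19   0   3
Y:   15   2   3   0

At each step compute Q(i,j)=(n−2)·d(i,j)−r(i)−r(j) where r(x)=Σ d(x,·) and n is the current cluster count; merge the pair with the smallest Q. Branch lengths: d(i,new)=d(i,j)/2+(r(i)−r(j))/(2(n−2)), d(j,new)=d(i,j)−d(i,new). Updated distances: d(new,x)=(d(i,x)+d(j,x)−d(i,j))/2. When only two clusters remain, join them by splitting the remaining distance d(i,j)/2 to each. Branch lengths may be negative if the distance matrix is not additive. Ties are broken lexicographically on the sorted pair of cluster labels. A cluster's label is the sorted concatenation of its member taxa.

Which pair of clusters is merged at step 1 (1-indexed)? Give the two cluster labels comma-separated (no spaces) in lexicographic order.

C,I

1. join C+I (d=3, Q=-54) ⇒ CI; edges |C|=9/2, |I|=-3/2
  updated: d(CI,R)=17, d(CI,Y)=7
2. join CI+R (d=17, Q=-27) ⇒ CIR; edges |CI|=21/2, |R|=13/2
  updated: d(CIR,Y)=-7/2
3. join CIR+Y (d=-7/2) ⇒ CIRY; edges |CIR|=-7/4, |Y|=-7/4
final tree: (((C:9/2,I:-3/2):21/2,R:13/2):-7/4,Y:-7/4)
total length: 33/2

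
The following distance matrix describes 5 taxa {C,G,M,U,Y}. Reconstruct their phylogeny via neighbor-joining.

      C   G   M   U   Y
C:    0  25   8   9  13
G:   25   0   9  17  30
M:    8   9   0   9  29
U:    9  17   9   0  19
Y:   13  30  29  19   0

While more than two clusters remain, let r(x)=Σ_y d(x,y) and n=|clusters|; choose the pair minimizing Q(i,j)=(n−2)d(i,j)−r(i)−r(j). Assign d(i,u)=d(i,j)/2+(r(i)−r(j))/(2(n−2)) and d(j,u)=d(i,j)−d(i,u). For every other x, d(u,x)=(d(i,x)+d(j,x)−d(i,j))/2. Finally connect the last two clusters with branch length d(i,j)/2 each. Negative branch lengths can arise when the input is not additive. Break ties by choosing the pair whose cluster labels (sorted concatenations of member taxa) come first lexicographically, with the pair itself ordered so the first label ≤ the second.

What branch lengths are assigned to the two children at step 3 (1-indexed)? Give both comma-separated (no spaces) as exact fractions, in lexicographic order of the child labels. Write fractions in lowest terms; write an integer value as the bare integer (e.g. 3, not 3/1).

step 1: merge (G,M) at d=9, Q=-109; branch lengths G→53/6, M→1/6; new cluster GM
  updated: d(C,GM)=12, d(GM,U)=17/2, d(GM,Y)=25
step 2: merge (C,Y) at d=13, Q=-65; branch lengths C→3/4, Y→49/4; new cluster CY
  updated: d(CY,GM)=12, d(CY,U)=15/2
step 3: merge (CY,GM) at d=12, Q=-28; branch lengths CY→11/2, GM→13/2; new cluster CGMY
  updated: d(CGMY,U)=2
step 4: merge (CGMY,U) at d=2; branch lengths CGMY→1, U→1; new cluster CGMUY
final tree: (((C:3/4,Y:49/4):11/2,(G:53/6,M:1/6):13/2):1,U:1)
total length: 36

11/2,13/2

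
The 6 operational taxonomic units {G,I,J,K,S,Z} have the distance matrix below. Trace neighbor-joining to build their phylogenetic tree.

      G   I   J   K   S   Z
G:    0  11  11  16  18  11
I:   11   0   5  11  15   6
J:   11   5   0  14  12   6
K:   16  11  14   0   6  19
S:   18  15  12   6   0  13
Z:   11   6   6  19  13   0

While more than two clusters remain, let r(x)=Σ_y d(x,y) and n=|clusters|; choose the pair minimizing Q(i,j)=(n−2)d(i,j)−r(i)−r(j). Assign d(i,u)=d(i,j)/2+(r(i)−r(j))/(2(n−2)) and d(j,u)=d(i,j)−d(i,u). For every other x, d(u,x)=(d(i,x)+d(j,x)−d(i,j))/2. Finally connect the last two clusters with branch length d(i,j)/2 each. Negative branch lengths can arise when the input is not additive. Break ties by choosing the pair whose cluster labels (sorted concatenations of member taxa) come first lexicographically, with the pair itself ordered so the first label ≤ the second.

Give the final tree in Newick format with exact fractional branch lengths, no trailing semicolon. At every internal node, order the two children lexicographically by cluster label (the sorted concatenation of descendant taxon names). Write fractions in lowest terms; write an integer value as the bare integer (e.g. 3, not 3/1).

1. join K+S (d=6, Q=-106) ⇒ KS; edges |K|=13/4, |S|=11/4
  updated: d(G,KS)=14, d(I,KS)=10, d(J,KS)=10, d(KS,Z)=13
2. join G+KS (d=14, Q=-52) ⇒ GKS; edges |G|=7, |KS|=7
  updated: d(GKS,I)=7/2, d(GKS,J)=7/2, d(GKS,Z)=5
3. join GKS+I (d=7/2, Q=-39/2) ⇒ GIKS; edges |GKS|=9/8, |I|=19/8
  updated: d(GIKS,J)=5/2, d(GIKS,Z)=15/4
4. join GIKS+J (d=5/2, Q=-49/4) ⇒ GIJKS; edges |GIKS|=1/8, |J|=19/8
  updated: d(GIJKS,Z)=29/8
5. join GIJKS+Z (d=29/8) ⇒ GIJKSZ; edges |GIJKS|=29/16, |Z|=29/16
final tree: ((((G:7,(K:13/4,S:11/4):7):9/8,I:19/8):1/8,J:19/8):29/16,Z:29/16)
total length: 237/8

((((G:7,(K:13/4,S:11/4):7):9/8,I:19/8):1/8,J:19/8):29/16,Z:29/16)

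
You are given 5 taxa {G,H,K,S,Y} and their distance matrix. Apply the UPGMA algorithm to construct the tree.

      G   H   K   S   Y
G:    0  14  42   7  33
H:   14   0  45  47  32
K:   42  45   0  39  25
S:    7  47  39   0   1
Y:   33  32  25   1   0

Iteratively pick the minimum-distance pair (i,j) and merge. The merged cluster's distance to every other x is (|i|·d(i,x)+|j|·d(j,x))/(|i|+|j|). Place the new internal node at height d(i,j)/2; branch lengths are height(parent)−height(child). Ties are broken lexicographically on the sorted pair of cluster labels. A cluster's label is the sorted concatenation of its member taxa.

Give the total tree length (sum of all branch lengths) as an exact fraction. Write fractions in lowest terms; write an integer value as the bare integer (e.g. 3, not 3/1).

481/8

1. join S+Y (d=1) ⇒ SY; edges |S|=1/2, |Y|=1/2
  updated: d(G,SY)=20, d(H,SY)=79/2, d(K,SY)=32
2. join G+H (d=14) ⇒ GH; edges |G|=7, |H|=7
  updated: d(GH,K)=87/2, d(GH,SY)=119/4
3. join GH+SY (d=119/4) ⇒ GHSY; edges |GH|=63/8, |SY|=115/8
  updated: d(GHSY,K)=151/4
4. join GHSY+K (d=151/4) ⇒ GHKSY; edges |GHSY|=4, |K|=151/8
final tree: (((G:7,H:7):63/8,(S:1/2,Y:1/2):115/8):4,K:151/8)
total length: 481/8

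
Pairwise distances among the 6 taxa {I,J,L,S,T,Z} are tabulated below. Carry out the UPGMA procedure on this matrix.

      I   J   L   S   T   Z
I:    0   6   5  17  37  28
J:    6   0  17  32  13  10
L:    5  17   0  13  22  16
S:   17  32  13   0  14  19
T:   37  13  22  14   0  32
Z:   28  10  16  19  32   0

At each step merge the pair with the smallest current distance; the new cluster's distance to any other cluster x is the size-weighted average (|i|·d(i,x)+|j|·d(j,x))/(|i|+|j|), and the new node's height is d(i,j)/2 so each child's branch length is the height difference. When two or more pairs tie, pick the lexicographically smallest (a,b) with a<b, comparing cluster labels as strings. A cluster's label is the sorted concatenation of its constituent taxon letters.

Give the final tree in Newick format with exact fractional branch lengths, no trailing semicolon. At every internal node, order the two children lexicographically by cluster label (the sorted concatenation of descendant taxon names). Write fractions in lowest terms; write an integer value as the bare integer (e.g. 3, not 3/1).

iteration 1: select I,L (d=5); attach at lengths (5/2, 5/2); label the merged cluster IL
  updated: d(IL,J)=23/2, d(IL,S)=15, d(IL,T)=59/2, d(IL,Z)=22
iteration 2: select J,Z (d=10); attach at lengths (5, 5); label the merged cluster JZ
  updated: d(IL,JZ)=67/4, d(JZ,S)=51/2, d(JZ,T)=45/2
iteration 3: select S,T (d=14); attach at lengths (7, 7); label the merged cluster ST
  updated: d(IL,ST)=89/4, d(JZ,ST)=24
iteration 4: select IL,JZ (d=67/4); attach at lengths (47/8, 27/8); label the merged cluster IJLZ
  updated: d(IJLZ,ST)=185/8
iteration 5: select IJLZ,ST (d=185/8); attach at lengths (51/16, 73/16); label the merged cluster IJLSTZ
final tree: (((I:5/2,L:5/2):47/8,(J:5,Z:5):27/8):51/16,(S:7,T:7):73/16)
total length: 46

(((I:5/2,L:5/2):47/8,(J:5,Z:5):27/8):51/16,(S:7,T:7):73/16)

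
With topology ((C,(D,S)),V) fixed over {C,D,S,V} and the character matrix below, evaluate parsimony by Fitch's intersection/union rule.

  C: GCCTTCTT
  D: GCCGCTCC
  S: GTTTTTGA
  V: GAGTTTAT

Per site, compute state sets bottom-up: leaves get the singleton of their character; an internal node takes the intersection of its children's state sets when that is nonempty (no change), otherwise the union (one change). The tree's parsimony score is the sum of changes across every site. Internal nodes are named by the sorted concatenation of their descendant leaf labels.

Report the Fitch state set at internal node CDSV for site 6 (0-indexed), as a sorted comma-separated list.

DS@0: {G} ∩ {G} = {G} (intersection, +0)
CDS@0: {G} ∩ {G} = {G} (intersection, +0)
CDSV@0: {G} ∩ {G} = {G} (intersection, +0)
DS@1: {C} ∪ {T} = {C,T} (union, +1)
CDS@1: {C} ∩ {C,T} = {C} (intersection, +0)
CDSV@1: {C} ∪ {A} = {A,C} (union, +1)
DS@2: {C} ∪ {T} = {C,T} (union, +1)
CDS@2: {C} ∩ {C,T} = {C} (intersection, +0)
CDSV@2: {C} ∪ {G} = {C,G} (union, +1)
DS@3: {G} ∪ {T} = {G,T} (union, +1)
CDS@3: {T} ∩ {G,T} = {T} (intersection, +0)
CDSV@3: {T} ∩ {T} = {T} (intersection, +0)
DS@4: {C} ∪ {T} = {C,T} (union, +1)
CDS@4: {T} ∩ {C,T} = {T} (intersection, +0)
CDSV@4: {T} ∩ {T} = {T} (intersection, +0)
DS@5: {T} ∩ {T} = {T} (intersection, +0)
CDS@5: {C} ∪ {T} = {C,T} (union, +1)
CDSV@5: {C,T} ∩ {T} = {T} (intersection, +0)
DS@6: {C} ∪ {G} = {C,G} (union, +1)
CDS@6: {T} ∪ {C,G} = {C,G,T} (union, +1)
CDSV@6: {C,G,T} ∪ {A} = {A,C,G,T} (union, +1)
DS@7: {C} ∪ {A} = {A,C} (union, +1)
CDS@7: {T} ∪ {A,C} = {A,C,T} (union, +1)
CDSV@7: {A,C,T} ∩ {T} = {T} (intersection, +0)
per-site changes: [0, 2, 2, 1, 1, 1, 3, 2]; total = 12

A,C,G,T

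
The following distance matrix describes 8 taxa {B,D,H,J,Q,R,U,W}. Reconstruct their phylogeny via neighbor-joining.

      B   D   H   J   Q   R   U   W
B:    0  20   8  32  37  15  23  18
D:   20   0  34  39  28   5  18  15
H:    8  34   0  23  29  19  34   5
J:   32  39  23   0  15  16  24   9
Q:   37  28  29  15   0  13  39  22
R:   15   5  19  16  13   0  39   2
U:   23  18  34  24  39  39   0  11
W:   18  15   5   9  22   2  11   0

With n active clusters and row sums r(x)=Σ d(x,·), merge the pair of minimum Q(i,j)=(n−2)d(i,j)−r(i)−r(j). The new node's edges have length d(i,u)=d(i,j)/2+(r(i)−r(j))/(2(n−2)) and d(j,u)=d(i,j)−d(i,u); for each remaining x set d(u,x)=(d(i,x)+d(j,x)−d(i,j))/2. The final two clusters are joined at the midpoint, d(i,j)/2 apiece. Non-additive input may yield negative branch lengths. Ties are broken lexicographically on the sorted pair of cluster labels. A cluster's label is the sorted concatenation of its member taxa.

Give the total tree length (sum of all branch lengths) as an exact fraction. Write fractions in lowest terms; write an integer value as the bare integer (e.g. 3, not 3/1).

1041/16

1. join B+H (d=8, Q=-257) ⇒ BH; edges |B|=49/12, |H|=47/12
  updated: d(BH,D)=23, d(BH,J)=47/2, d(BH,Q)=29, d(BH,R)=13, d(BH,U)=49/2, d(BH,W)=15/2
2. join J+Q (d=15, Q=-395/2) ⇒ JQ; edges |J|=111/20, |Q|=189/20
  updated: d(BH,JQ)=75/4, d(D,JQ)=26, d(JQ,R)=7, d(JQ,U)=24, d(JQ,W)=8
3. join D+R (d=5, Q=-133) ⇒ DR; edges |D|=41/8, |R|=-1/8
  updated: d(BH,DR)=31/2, d(DR,JQ)=14, d(DR,U)=26, d(DR,W)=6
4. join U+W (d=11, Q=-85) ⇒ UW; edges |U|=43/3, |W|=-10/3
  updated: d(BH,UW)=21/2, d(DR,UW)=21/2, d(JQ,UW)=21/2
5. join BH+UW (d=21/2, Q=-221/4) ⇒ BHUW; edges |BH|=137/16, |UW|=31/16
  updated: d(BHUW,DR)=31/4, d(BHUW,JQ)=75/8
6. join BHUW+DR (d=31/4, Q=-249/8) ⇒ BDHRUW; edges |BHUW|=25/16, |DR|=99/16
  updated: d(BDHRUW,JQ)=125/16
7. join BDHRUW+JQ (d=125/16) ⇒ BDHJQRUW; edges |BDHRUW|=125/32, |JQ|=125/32
final tree: ((((B:49/12,H:47/12):137/16,(U:43/3,W:-10/3):31/16):25/16,(D:41/8,R:-1/8):99/16):125/32,(J:111/20,Q:189/20):125/32)
total length: 1041/16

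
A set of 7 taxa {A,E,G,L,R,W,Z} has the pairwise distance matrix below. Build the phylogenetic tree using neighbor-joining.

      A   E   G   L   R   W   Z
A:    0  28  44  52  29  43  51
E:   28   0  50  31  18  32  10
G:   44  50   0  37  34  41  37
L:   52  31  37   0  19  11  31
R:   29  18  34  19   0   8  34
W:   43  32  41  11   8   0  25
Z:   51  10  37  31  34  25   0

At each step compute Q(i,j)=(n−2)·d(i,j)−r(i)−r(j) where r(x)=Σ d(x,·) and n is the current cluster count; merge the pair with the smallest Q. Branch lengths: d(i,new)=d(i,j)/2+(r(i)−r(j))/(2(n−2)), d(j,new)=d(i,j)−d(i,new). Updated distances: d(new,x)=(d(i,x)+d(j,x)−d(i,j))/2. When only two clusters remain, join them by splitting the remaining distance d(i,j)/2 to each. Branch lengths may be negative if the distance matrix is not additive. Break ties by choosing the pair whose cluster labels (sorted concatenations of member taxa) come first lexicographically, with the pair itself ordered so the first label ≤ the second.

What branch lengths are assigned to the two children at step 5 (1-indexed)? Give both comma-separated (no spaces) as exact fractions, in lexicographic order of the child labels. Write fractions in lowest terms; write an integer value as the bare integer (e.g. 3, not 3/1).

7/2,11

step 1: merge (E,Z) at d=10, Q=-307; branch lengths E→31/10, Z→69/10; new cluster EZ
  updated: d(A,EZ)=69/2, d(EZ,G)=77/2, d(EZ,L)=26, d(EZ,R)=21, d(EZ,W)=47/2
step 2: merge (L,W) at d=11, Q=-455/2; branch lengths L→125/16, W→51/16; new cluster LW
  updated: d(A,LW)=42, d(EZ,LW)=77/4, d(G,LW)=67/2, d(LW,R)=8
step 3: merge (LW,R) at d=8, Q=-683/4; branch lengths LW→139/24, R→53/24; new cluster LRW
  updated: d(A,LRW)=63/2, d(EZ,LRW)=129/8, d(G,LRW)=119/4
step 4: merge (A,G) at d=44, Q=-537/4; branch lengths A→343/16, G→361/16; new cluster AG
  updated: d(AG,EZ)=29/2, d(AG,LRW)=69/8
step 5: merge (AG,EZ) at d=29/2, Q=-157/4; branch lengths AG→7/2, EZ→11; new cluster AEGZ
  updated: d(AEGZ,LRW)=41/8
step 6: merge (AEGZ,LRW) at d=41/8; branch lengths AEGZ→41/16, LRW→41/16; new cluster AEGLRWZ
final tree: (((A:343/16,G:361/16):7/2,(E:31/10,Z:69/10):11):41/16,((L:125/16,W:51/16):139/24,R:53/24):41/16)
total length: 741/8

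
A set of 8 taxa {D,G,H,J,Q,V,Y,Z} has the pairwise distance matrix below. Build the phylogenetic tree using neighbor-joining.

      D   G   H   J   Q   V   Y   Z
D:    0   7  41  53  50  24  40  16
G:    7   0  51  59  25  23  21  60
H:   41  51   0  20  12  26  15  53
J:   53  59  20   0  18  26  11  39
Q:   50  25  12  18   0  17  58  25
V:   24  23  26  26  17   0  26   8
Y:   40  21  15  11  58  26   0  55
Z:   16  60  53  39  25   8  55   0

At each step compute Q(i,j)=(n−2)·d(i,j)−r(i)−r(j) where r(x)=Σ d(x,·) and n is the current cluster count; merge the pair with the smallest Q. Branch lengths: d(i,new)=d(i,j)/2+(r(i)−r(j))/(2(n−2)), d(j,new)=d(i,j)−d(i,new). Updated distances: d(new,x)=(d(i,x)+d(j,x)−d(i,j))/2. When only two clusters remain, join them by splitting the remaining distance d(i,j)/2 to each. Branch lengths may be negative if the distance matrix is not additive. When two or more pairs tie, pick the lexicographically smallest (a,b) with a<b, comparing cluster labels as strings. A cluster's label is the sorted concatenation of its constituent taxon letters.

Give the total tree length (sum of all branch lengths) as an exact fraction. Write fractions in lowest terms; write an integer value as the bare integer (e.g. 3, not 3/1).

2717/32

iteration 1: select D,G (d=7, Q=-435); attach at lengths (9/4, 19/4); label the merged cluster DG
  updated: d(DG,H)=85/2, d(DG,J)=105/2, d(DG,Q)=34, d(DG,V)=20, d(DG,Y)=27, d(DG,Z)=69/2
iteration 2: select J,Y (d=11, Q=-607/2); attach at lengths (59/20, 161/20); label the merged cluster JY
  updated: d(DG,JY)=137/4, d(H,JY)=12, d(JY,Q)=65/2, d(JY,V)=41/2, d(JY,Z)=83/2
iteration 3: select H,JY (d=12, Q=-953/4); attach at lengths (211/32, 173/32); label the merged cluster HJY
  updated: d(DG,HJY)=259/8, d(HJY,Q)=65/4, d(HJY,V)=69/4, d(HJY,Z)=165/4
iteration 4: select HJY,Q (d=65/4, Q=-1205/8); attach at lengths (509/48, 271/48); label the merged cluster HJQY
  updated: d(DG,HJQY)=401/16, d(HJQY,V)=9, d(HJQY,Z)=25
iteration 5: select DG,HJQY (d=401/16, Q=-177/2); attach at lengths (565/32, 237/32); label the merged cluster DGHJQY
  updated: d(DGHJQY,V)=63/32, d(DGHJQY,Z)=551/32
iteration 6: select DGHJQY,V (d=63/32, Q=-435/16); attach at lengths (179/32, -29/8); label the merged cluster DGHJQVY
  updated: d(DGHJQVY,Z)=93/8
iteration 7: select DGHJQVY,Z (d=93/8); attach at lengths (93/16, 93/16); label the merged cluster DGHJQVYZ
final tree: ((((D:9/4,G:19/4):565/32,((H:211/32,(J:59/20,Y:161/20):173/32):509/48,Q:271/48):237/32):179/32,V:-29/8):93/16,Z:93/16)
total length: 2717/32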